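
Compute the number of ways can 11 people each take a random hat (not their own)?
Using D(n) = (n-1)[D(n-1) + D(n-2)]:
D(11) = (11-1) × [D(10) + D(9)]
      = 10 × [1334961 + 133496]
      = 10 × 1468457
      = 14,684,570

Answer: 14,684,570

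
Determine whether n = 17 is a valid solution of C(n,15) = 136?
Yes
C(17,15) = 17·16·15·14·13·12·11·10·9·8·7·6·5·4·3/15! = 177,843,714,048,000/1,307,674,368,000 = 136, which equals 136.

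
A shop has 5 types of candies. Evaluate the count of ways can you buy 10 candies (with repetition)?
1,001

Reasoning: Stars and bars: C(10+5-1, 10) = C(14, 10) = 1,001.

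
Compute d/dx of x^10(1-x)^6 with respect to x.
10x^9(1-x)^6 - 6x^10(1-x)^5

Reasoning: Product rule: 10x^{9}(1-x)^{6} + x^10·(-6)(1-x)^{5}.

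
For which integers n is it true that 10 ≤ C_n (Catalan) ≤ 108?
4, 5

Explanation: C_3=5; C_4=14; C_5=42; C_6=132. So valid n = 4, 5.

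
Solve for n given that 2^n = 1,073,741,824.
30
1,073,741,824 = 1,024 × 1,024 × 1,024 = 2^10 × 2^10 × 2^10 = 2^30, so n = 30.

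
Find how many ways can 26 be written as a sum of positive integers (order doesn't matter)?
2,436

Pentagonal recurrence p(n) = p(n−1) + p(n−2) − p(n−5) − p(n−7) + …: p(26) = p(25) + p(24) − p(21) − p(19) + p(14) + p(11) − p(4) − p(0) = 1,958 + 1,575 − 792 − 490 + 135 + 56 − 5 − 1 = 2,436.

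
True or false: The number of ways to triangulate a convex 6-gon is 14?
True

Working:
Triangulations of a convex 6-gon are counted by the Catalan number C_4: C_4 = C(8,4)/(4+1) = 70/5 = 14.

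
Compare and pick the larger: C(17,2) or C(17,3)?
C(17,2)=136, C(17,3)=680.

Answer: C(17,3)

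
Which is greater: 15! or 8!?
15!

15!=1,307,674,368,000, 8!=40,320. 15! > 8!.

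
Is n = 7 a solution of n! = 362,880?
No

Working:
7! = 7·6! = 7·720 = 5,040, which does not equal 362,880.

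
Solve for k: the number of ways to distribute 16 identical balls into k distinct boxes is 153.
3
Stars and bars: the count is C(16+k−1, k−1), increasing in k. k=2: C(17,1) = 17, k=3: C(18,2) = 153 ✓. So k = 3.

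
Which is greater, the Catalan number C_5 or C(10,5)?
C(10,5)

C_5 = C(10,5)/(5+1) = 252/6 = 42; C(10,5) = 252.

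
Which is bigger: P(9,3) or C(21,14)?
C(21,14)

Working:
P(9,3)=504, C(21,14)=116,280.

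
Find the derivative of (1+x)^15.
Using the power rule: d/dx (1+x)^15 = 15(1+x)^{14}.

Answer: 15(1+x)^14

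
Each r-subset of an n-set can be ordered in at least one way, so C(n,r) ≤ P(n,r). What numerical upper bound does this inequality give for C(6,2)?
30

P(6,2) = 6·5 = 30, so C(6,2) ≤ 30. (The bound is loose by a factor of 2! = 2: C(6,2) = 30/2 = 15.)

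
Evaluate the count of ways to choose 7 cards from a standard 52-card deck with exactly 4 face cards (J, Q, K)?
12 face cards and 40 non-face cards: C(12,4) × C(40,3) = 495 × 9,880 = 4,890,600.

Answer: 4,890,600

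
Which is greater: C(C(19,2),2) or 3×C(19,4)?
C(C(19,2),2)

Solution: C(C(19,2),2)=14,535, 3×C(19,4)=11,628.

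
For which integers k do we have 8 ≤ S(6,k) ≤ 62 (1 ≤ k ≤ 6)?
2, 5

Explanation: S(6,1)=1; S(6,2)=31; S(6,3)=90; S(6,4)=65; S(6,5)=15; S(6,6)=1. So valid k = 2, 5.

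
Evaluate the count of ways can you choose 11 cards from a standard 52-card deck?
60,403,728,840

Solution: C(52,11) = 60,403,728,840.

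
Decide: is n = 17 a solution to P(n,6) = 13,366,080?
P(17,6) = 17·16·15·14·13·12 = 8,910,720, which does not equal 13,366,080.

Answer: No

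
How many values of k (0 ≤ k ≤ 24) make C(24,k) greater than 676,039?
9

Row 24 is unimodal and symmetric about k=24/2. C(24,7)=346,104 ≤ 676,039; C(24,8)=735,471 > 676,039; by symmetry C(24,k) > 676,039 for k = 8..16. That's 16 - 8 + 1 = 9 values.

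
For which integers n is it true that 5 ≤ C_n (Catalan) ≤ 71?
3, 4, 5

Working:
C_2=2; C_3=5; C_4=14; C_5=42; C_6=132. So valid n = 3, 4, 5.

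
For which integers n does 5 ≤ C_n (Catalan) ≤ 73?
3, 4, 5

C_2=2; C_3=5; C_4=14; C_5=42; C_6=132. So valid n = 3, 4, 5.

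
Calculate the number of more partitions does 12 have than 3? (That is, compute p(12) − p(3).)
74

Working:
Pentagonal recurrence p(n) = p(n−1) + p(n−2) − p(n−5) − p(n−7) + …: p(12) = p(11) + p(10) − p(7) − p(5) + p(0) = 56 + 42 − 15 − 7 + 1 = 77.
p(3) = p(2) + p(1) = 2 + 1 = 3.
Difference = 77 − 3 = 74.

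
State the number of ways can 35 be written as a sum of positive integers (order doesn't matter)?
14,883

Reasoning: Pentagonal recurrence p(n) = p(n−1) + p(n−2) − p(n−5) − p(n−7) + …: p(35) = p(34) + p(33) − p(30) − p(28) + p(23) + p(20) − p(13) − p(9) + p(0) = 12,310 + 10,143 − 5,604 − 3,718 + 1,255 + 627 − 101 − 30 + 1 = 14,883.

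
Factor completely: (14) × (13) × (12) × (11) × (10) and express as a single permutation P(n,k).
P(14,5) = 14!/(9)!

Product of 5 consecutive descending integers starting at 14: P(14,5) = 14!/9! = 240,240.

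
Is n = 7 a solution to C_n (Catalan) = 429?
Yes

Working:
C_7 = C(14,7)/(7+1) = 3,432/8 = 429, which equals 429.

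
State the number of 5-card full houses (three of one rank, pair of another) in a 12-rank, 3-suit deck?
396

Triple rank: 12. Triple suits: C(3,3)=1. Pair rank: 11. Pair suits: C(3,2)=3. Total: 396.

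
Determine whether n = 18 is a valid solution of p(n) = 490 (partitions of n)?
Pentagonal recurrence p(n) = p(n−1) + p(n−2) − p(n−5) − p(n−7) + …: p(18) = p(17) + p(16) − p(13) − p(11) + p(6) + p(3) = 297 + 231 − 101 − 56 + 11 + 3 = 385, which does not equal 490.
Final answer: No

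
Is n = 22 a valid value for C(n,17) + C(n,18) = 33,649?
Yes

Reasoning: C(22,17) + C(22,18) = 26,334 + 7,315 = 33,649, which equals 33,649.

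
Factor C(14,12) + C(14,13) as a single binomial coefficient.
C(15,13)

Working:
By Pascal's identity: C(14,12) + C(14,13) = C(15,13) = 105.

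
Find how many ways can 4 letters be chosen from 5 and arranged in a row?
P(5,4) = 5!/(5-4)! = 120.
Final answer: 120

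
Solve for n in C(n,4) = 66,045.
37

Explanation: C(n,4) = n(n−1)(n−2)(n−3)/4! is increasing in n, and n(n−1)(n−2)(n−3) = 4!·66,045 = 1,585,080 ≈ (n−1.5)^4 gives n ≈ 37.0. Check: C(35,4) = 52,360, C(36,4) = 58,905, C(37,4) = 66,045 ✓. So n = 37.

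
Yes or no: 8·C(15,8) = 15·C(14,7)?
Yes

Solution: Absorption identity k·C(n,k) = n·C(n-1,k-1). LHS = 8·6435 = 51,480; RHS = 15·3432 = 51,480.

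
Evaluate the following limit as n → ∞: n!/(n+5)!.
0

Explanation: n!/(n+5)! = 1/[(n+1)(n+2)···(n+5)] → 0 as n → ∞.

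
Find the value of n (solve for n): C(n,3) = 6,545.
35

Reasoning: C(n,3) = n(n−1)(n−2)/3! is increasing in n, and n(n−1)(n−2) = 3!·6,545 = 39,270 ≈ (n−1)^3 gives n ≈ 35.0. Check: C(33,3) = 5,456, C(34,3) = 5,984, C(35,3) = 6,545 ✓. So n = 35.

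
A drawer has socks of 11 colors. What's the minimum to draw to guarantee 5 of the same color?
45

Working:
Worst case: 4 of each = 44. One more: 45.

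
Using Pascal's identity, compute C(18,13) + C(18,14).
11,628

C(18,13) + C(18,14) = C(19,14) = 11,628.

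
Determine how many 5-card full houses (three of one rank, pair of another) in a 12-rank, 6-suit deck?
Triple rank: 12. Triple suits: C(6,3)=20. Pair rank: 11. Pair suits: C(6,2)=15. Total: 39,600.

Answer: 39,600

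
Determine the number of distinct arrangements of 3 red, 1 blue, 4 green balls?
280

Working:
Multinomial: 8!/(3! × 1! × 4!) = 280.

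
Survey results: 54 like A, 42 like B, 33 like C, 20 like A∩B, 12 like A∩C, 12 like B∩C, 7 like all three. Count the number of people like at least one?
92

Working:
|A∪B∪C| = 54+42+33-20-12-12+7 = 92.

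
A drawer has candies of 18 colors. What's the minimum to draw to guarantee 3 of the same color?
37

Working:
Worst case: 2 of each = 36. One more: 37.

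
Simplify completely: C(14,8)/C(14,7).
7/8

Solution: C(n,k+1)/C(n,k) = (n−k)/(k+1). Here (14−7)/(7+1) = 7/8 = 7/8.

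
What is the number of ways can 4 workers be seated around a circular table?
6
Circular arrangements: (4-1)! = 6.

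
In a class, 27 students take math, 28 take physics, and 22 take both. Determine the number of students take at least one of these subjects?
33

Reasoning: |A∪B| = |A|+|B|-|A∩B| = 27+28-22 = 33.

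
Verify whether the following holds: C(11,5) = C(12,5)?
False

Reasoning: LHS = C(11,5) = 462; RHS = C(12,5) = 792. 462 ≠ 792, so the statement does not hold.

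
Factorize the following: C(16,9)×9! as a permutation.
C(16,9)×9! = [16!/(9!(7)!)]×9! = 16!/(7)! = P(16,9) = 4,151,347,200.

Answer: P(16,9)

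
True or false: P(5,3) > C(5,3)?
True

Reasoning: P(5,3) = 60 and C(5,3) = 10; P(n,r) = r! × C(n,r) so P > C whenever r ≥ 2.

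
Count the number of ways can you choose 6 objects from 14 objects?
C(14,6) = 14! / (6! × (14-6)!)
         = 14! / (6! × 8!)
         = 3,003

Answer: 3,003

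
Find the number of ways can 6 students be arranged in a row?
720

Arrangements of 6 distinct objects: 6! = 720.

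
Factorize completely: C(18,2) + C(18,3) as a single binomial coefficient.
C(19,3)

Reasoning: By Pascal's identity: C(18,2) + C(18,3) = C(19,3) = 969.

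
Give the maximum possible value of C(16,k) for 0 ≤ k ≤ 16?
12,870

Solution: Maximum at k = 8: C(16,8) = 12,870.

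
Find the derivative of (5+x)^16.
16(5+x)^15

Using the power rule: d/dx (5+x)^16 = 16(5+x)^{15}.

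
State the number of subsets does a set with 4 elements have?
16

Reasoning: Each element can be included or excluded: 2^4 = 16.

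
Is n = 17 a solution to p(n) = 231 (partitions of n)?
Pentagonal recurrence p(n) = p(n−1) + p(n−2) − p(n−5) − p(n−7) + …: p(17) = p(16) + p(15) − p(12) − p(10) + p(5) + p(2) = 231 + 176 − 77 − 42 + 7 + 2 = 297, which does not equal 231.

Answer: No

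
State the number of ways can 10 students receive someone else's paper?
1,334,961

Using D(n) = (n-1)[D(n-1) + D(n-2)]:
D(10) = (10-1) × [D(9) + D(8)]
      = 9 × [133496 + 14833]
      = 9 × 148329
      = 1,334,961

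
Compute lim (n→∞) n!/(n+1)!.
n!/(n+1)! = 1/[(n+1)] → 0 as n → ∞.

Answer: 0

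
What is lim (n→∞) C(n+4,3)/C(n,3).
1

Both numerator and denominator grow as n^3/3! for large n, so the ratio → 1.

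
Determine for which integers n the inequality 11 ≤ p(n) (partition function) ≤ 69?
Tabulating p(n) via p(n) = p(n−1) + p(n−2) − p(n−5) − p(n−7) + …: p(5)=7; p(6)=11; p(7)=15; p(8)=22; p(9)=30; p(10)=42; p(11)=56; p(12)=77. So valid n = 6, 7, 8, 9, 10, 11.
Final answer: 6, 7, 8, 9, 10, 11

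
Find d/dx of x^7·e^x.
(7x^6 + x^7)e^x

Reasoning: Product rule: d/dx[x^7]·e^x + x^7·d/dx[e^x] = 7x^{6}e^x + x^7e^x.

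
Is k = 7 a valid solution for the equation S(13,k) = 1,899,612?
S(13,7) = 7·S(12,7) + S(12,6) = 7·627,396 + 1,323,652 = 5,715,424, which does not equal 1,899,612.

Answer: No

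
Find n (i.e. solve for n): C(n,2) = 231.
C(n,2) = n(n−1)/2! is increasing in n, and n(n−1) = 2!·231 = 462 ≈ (n−0.5)^2 gives n ≈ 22.0. Check: C(20,2) = 190, C(21,2) = 210, C(22,2) = 231 ✓. So n = 22.

Answer: 22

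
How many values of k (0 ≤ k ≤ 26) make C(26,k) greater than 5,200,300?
7
Row 26 is unimodal and symmetric about k=26/2. C(26,9)=3,124,550 ≤ 5,200,300; C(26,10)=5,311,735 > 5,200,300; by symmetry C(26,k) > 5,200,300 for k = 10..16. That's 16 - 10 + 1 = 7 values.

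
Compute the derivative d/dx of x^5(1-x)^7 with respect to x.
Product rule: 5x^{4}(1-x)^{7} + x^5·(-7)(1-x)^{6}.
Final answer: 5x^4(1-x)^7 - 7x^5(1-x)^6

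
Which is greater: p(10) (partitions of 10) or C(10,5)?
C(10,5)
Pentagonal recurrence p(n) = p(n−1) + p(n−2) − p(n−5) − p(n−7) + …: p(10) = p(9) + p(8) − p(5) − p(3) = 30 + 22 − 7 − 3 = 42; C(10,5) = 252.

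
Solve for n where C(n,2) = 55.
11
C(n,2) = n(n−1)/2! is increasing in n, and n(n−1) = 2!·55 = 110 ≈ (n−0.5)^2 gives n ≈ 11.0. Check: C(9,2) = 36, C(10,2) = 45, C(11,2) = 55 ✓. So n = 11.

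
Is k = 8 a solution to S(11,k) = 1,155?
No

S(11,8) = 8·S(10,8) + S(10,7) = 8·750 + 5,880 = 11,880, which does not equal 1,155.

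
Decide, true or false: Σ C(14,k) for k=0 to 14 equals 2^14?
Binomial theorem: Σ C(14,k) = (1+1)^14 = 2^14 = 16,384; RHS 2^14 = 16,384.
Final answer: True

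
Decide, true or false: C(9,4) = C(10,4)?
LHS = C(9,4) = 126; RHS = C(10,4) = 210. 126 ≠ 210, so the statement does not hold.
Final answer: False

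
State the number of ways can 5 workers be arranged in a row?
120

Working:
Arrangements of 5 distinct objects: 5! = 120.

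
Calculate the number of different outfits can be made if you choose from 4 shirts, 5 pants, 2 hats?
By the multiplication principle: 4 × 5 × 2 = 40.

Answer: 40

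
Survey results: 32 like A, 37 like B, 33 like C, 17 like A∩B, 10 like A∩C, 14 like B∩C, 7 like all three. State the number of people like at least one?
68

Working:
|A∪B∪C| = 32+37+33-17-10-14+7 = 68.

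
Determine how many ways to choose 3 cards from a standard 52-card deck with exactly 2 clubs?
3,042
13 clubs and 39 non-clubs: C(13,2) × C(39,1) = 78 × 39 = 3,042.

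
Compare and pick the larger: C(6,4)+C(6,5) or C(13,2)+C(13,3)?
First=21, Second=364.

Answer: C(13,2)+C(13,3)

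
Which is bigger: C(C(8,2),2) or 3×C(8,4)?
C(C(8,2),2)

Explanation: C(C(8,2),2)=378, 3×C(8,4)=210.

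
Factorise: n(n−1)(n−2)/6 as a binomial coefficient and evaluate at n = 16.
C(n,3); C(16,3) = 560

Reasoning: n(n−1)(n−2)/6 = n!/(3!(n−3)!) = C(n,3). At n = 16: C(16,3) = 560.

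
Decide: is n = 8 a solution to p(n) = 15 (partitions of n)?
Pentagonal recurrence p(n) = p(n−1) + p(n−2) − p(n−5) − p(n−7) + …: p(8) = p(7) + p(6) − p(3) − p(1) = 15 + 11 − 3 − 1 = 22, which does not equal 15.
Final answer: No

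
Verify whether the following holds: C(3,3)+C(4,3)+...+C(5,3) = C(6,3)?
False

Solution: Hockey stick identity gives Σ = C(6,4) = 15; RHS C(6,3) = 20.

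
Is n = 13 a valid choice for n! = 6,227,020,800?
Yes

Working:
13! = 13·12! = 13·479,001,600 = 6,227,020,800, which equals 6,227,020,800.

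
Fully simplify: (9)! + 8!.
403,200
(9)! + 8! = (9)·8! + 8! = (9+1)·8! = 10·8! = 403,200.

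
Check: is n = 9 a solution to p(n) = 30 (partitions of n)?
Yes

Explanation: Pentagonal recurrence p(n) = p(n−1) + p(n−2) − p(n−5) − p(n−7) + …: p(9) = p(8) + p(7) − p(4) − p(2) = 22 + 15 − 5 − 2 = 30, which equals 30.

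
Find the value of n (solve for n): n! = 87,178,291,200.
14

Solution: n! is strictly increasing. 12! = 479,001,600, 13! = 6,227,020,800, 14! = 87,178,291,200 ✓. So n = 14.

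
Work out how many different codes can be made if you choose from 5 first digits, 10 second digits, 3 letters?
150
By the multiplication principle: 5 × 10 × 3 = 150.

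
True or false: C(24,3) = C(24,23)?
False

Working:
C(24,3) = 2,024 but C(24,23) = 24; symmetry gives C(24,3) = C(24,21), not C(24,23).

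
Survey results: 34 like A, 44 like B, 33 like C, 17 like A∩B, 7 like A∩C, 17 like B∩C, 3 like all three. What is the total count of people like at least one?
73

|A∪B∪C| = 34+44+33-17-7-17+3 = 73.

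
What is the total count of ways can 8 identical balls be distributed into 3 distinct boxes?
C(8+3-1, 3-1) = C(10, 2) = 45.

Answer: 45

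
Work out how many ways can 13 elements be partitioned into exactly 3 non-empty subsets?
261,625

Reasoning: This equals S(13,3), the Stirling number of the 2nd kind.
Using the Stirling recurrence: S(n,k) = k·S(n-1,k) + S(n-1,k-1)
S(13,3) = 3·S(12,3) + S(12,2)
         = 3·86526 + 2047
         = 259578 + 2047
         = 261,625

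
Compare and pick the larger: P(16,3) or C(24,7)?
P(16,3)=3,360, C(24,7)=346,104.

Answer: C(24,7)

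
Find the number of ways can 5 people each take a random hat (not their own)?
44

Using D(n) = (n-1)[D(n-1) + D(n-2)]:
D(5) = (5-1) × [D(4) + D(3)]
      = 4 × [9 + 2]
      = 4 × 11
      = 44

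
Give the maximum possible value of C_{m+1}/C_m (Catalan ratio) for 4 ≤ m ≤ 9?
38/11

Working:
C_{m+1}/C_m = 2(2m+1)/(m+2), which increases with m. Maximum at m = 9: 2·19/11 = 38/11.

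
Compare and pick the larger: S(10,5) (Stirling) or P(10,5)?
S(10,5)

Solution: S(10,5) = 5·S(9,5) + S(9,4) = 5·6,951 + 7,770 = 42,525; P(10,5) = 30,240.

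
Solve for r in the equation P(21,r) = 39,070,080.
6

Reasoning: P(21,r) = 21·20·…·(21−r+1), a product of r factors. Multiplying down from 21: 21 = 21; 21·20 = 420; 21·20·19 = 7,980; 21·20·19·18 = 143,640; 21·20·19·18·17 = 2,441,880; 21·20·19·18·17·16 = 39,070,080 ✓ (6 factors). So r = 6.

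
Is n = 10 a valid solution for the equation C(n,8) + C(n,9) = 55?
Yes

Working:
C(10,8) + C(10,9) = 45 + 10 = 55, which equals 55.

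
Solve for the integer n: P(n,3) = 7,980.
21
P(n,3) = n(n−1)(n−2) is increasing in n; n(n−1)(n−2) ≈ (n−1)^3 = 7,980 gives n ≈ 21.0. Check: P(19,3) = 5,814, P(20,3) = 6,840, P(21,3) = 7,980 ✓. So n = 21.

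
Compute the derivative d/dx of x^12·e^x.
(12x^11 + x^12)e^x

Working:
Product rule: d/dx[x^12]·e^x + x^12·d/dx[e^x] = 12x^{11}e^x + x^12e^x.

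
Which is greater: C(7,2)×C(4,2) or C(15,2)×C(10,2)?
C(7,2)×C(4,2)=126, C(15,2)×C(10,2)=4,725.

Answer: C(15,2)×C(10,2)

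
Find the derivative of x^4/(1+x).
Quotient rule: [4x^{3}(1+x) - x^4]/(1+x)².
Final answer: (4x^3(1+x) - x^4)/(1+x)²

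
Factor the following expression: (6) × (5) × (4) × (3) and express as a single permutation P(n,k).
P(6,4) = 6!/(2)!

Solution: Product of 4 consecutive descending integers starting at 6: P(6,4) = 6!/2! = 360.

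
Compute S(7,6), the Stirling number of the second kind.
21

Using the Stirling recurrence: S(n,k) = k·S(n-1,k) + S(n-1,k-1)
S(7,6) = 6·S(6,6) + S(6,5)
         = 6·1 + 15
         = 6 + 15
         = 21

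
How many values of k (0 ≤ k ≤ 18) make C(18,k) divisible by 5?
Checking C(18,k) mod 5 for k = 0..18: divisible at k = 4, 9, 14. That's 3 values.
Final answer: 3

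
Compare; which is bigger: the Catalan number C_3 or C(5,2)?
C_3 = C(6,3)/(3+1) = 20/4 = 5; C(5,2) = 10.
Final answer: C(5,2)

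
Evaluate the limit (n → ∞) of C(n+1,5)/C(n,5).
Both numerator and denominator grow as n^5/5! for large n, so the ratio → 1.

Answer: 1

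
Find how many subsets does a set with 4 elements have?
16
Each element can be included or excluded: 2^4 = 16.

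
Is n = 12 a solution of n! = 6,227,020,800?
No

Reasoning: 12! = 12·11! = 12·39,916,800 = 479,001,600, which does not equal 6,227,020,800.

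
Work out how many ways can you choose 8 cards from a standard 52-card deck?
C(52,8) = 752,538,150.

Answer: 752,538,150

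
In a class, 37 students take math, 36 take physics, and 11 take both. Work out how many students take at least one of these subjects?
|A∪B| = |A|+|B|-|A∩B| = 37+36-11 = 62.

Answer: 62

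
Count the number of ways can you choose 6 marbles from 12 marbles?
924

Reasoning: C(12,6) = 12! / (6! × (12-6)!)
         = 12! / (6! × 6!)
         = 924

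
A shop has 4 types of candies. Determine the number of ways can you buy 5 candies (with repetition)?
Stars and bars: C(5+4-1, 5) = C(8, 5) = 56.
Final answer: 56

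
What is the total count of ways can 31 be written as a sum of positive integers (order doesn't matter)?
Pentagonal recurrence p(n) = p(n−1) + p(n−2) − p(n−5) − p(n−7) + …: p(31) = p(30) + p(29) − p(26) − p(24) + p(19) + p(16) − p(9) − p(5) = 5,604 + 4,565 − 2,436 − 1,575 + 490 + 231 − 30 − 7 = 6,842.

Answer: 6,842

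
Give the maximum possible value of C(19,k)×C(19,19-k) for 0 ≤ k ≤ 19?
8,533,694,884

Solution: C(19,k)·C(19,19-k) = C(19,k)², maximised at the centre k = 9: C(19,9)² = 8,533,694,884.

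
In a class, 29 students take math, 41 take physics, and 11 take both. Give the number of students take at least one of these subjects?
59

Reasoning: |A∪B| = |A|+|B|-|A∩B| = 29+41-11 = 59.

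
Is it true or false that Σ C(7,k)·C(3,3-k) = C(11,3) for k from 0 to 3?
False

Reasoning: Vandermonde's identity gives C(10,3) = 120; RHS C(11,3) = 165.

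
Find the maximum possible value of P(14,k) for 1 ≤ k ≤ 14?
87,178,291,200

Reasoning: P(14,k) increases in k, so maximum at k = 14: 14! = 87,178,291,200.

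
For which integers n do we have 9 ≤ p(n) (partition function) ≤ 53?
Tabulating p(n) via p(n) = p(n−1) + p(n−2) − p(n−5) − p(n−7) + …: p(5)=7; p(6)=11; p(7)=15; p(8)=22; p(9)=30; p(10)=42; p(11)=56. So valid n = 6, 7, 8, 9, 10.

Answer: 6, 7, 8, 9, 10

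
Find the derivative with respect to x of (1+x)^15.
15(1+x)^14

Using the power rule: d/dx (1+x)^15 = 15(1+x)^{14}.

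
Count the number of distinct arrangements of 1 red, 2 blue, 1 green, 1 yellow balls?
60
Multinomial: 5!/(1! × 2! × 1! × 1!) = 60.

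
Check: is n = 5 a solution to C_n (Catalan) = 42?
Yes

Solution: C_5 = C(10,5)/(5+1) = 252/6 = 42, which equals 42.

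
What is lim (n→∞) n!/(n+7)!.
n!/(n+7)! = 1/[(n+1)(n+2)···(n+7)] → 0 as n → ∞.
Final answer: 0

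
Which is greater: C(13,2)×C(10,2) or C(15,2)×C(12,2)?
C(15,2)×C(12,2)

Working:
C(13,2)×C(10,2)=3,510, C(15,2)×C(12,2)=6,930.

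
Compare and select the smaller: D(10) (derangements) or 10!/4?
10!/4

Working:
D(10) = (10-1)·[D(9) + D(8)] = 9·[133,496 + 14,833] = 1,334,961; 10!/4 = 3,628,800/4 = 907,200.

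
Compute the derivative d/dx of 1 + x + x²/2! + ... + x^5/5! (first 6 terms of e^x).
1 + x + x²/2! + ... + x^4/4!

Explanation: Differentiating term by term gives the first 5 terms of e^x.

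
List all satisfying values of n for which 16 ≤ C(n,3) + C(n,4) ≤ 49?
6

Explanation: C(5,3)+C(5,4)=15; C(6,3)+C(6,4)=35; C(7,3)+C(7,4)=70. So valid n = 6.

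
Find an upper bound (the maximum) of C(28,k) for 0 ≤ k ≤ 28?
40,116,600

Working:
Maximum at k = 14: C(28,14) = 40,116,600.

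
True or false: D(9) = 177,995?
False
Derangements of 9 elements: D(9) = (9-1)·[D(8) + D(7)] = 8·[14,833 + 1,854] = 133,496.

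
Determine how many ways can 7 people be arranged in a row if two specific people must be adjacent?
1,440

Reasoning: Treat pair as unit: (7-1)! arrangements × 2 internal orders = 1,440.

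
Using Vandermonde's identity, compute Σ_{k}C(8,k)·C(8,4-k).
1,820

Explanation: = C(8+8,4) = C(16,4) = 1,820.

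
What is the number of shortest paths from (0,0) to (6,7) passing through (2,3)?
To (2,3): C(5,2)=10. From there: C(8,4)=70. Total: 700.
Final answer: 700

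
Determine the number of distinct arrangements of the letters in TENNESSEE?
Word has 9 letters (T=1, E=4, N=2, S=2). Arrangements: 9!/Π(k!) = 3,780.

Answer: 3,780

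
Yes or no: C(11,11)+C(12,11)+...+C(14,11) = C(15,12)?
Yes
Hockey stick identity gives Σ = C(15,12) = 455; RHS C(15,12) = 455.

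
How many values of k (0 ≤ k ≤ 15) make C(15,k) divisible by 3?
10
Checking C(15,k) mod 3 for k = 0..15: divisible at k = 1, 2, 4, 5, 7, 8, 10, 11, 13, 14. That's 10 values.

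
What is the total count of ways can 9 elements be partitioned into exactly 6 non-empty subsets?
2,646

Reasoning: This equals S(9,6), the Stirling number of the 2nd kind.
Using the Stirling recurrence: S(n,k) = k·S(n-1,k) + S(n-1,k-1)
S(9,6) = 6·S(8,6) + S(8,5)
         = 6·266 + 1050
         = 1596 + 1050
         = 2,646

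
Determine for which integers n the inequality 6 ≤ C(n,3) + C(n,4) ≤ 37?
C(4,3)+C(4,4)=5; C(5,3)+C(5,4)=15; C(6,3)+C(6,4)=35; C(7,3)+C(7,4)=70. So valid n = 5, 6.

Answer: 5, 6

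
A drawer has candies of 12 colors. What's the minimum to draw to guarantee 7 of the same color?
73

Explanation: Worst case: 6 of each = 72. One more: 73.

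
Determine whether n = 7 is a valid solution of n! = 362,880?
No

Reasoning: 7! = 7·6! = 7·720 = 5,040, which does not equal 362,880.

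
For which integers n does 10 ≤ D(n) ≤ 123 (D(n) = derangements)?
5

Using D(n) = (n−1)[D(n−1) + D(n−2)] with D(1)=0, D(2)=1: D(4)=9; D(5)=44; D(6)=265. So valid n = 5.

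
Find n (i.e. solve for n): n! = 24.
4

Working:
n! is strictly increasing. 2! = 2, 3! = 6, 4! = 24 ✓. So n = 4.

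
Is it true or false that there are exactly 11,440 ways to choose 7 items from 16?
True

Explanation: C(16,7) = 11,440.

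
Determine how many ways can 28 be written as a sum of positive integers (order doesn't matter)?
3,718

Working:
Pentagonal recurrence p(n) = p(n−1) + p(n−2) − p(n−5) − p(n−7) + …: p(28) = p(27) + p(26) − p(23) − p(21) + p(16) + p(13) − p(6) − p(2) = 3,010 + 2,436 − 1,255 − 792 + 231 + 101 − 11 − 2 = 3,718.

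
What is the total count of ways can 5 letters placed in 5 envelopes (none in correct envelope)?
44

Solution: Using D(n) = (n-1)[D(n-1) + D(n-2)]:
D(5) = (5-1) × [D(4) + D(3)]
      = 4 × [9 + 2]
      = 4 × 11
      = 44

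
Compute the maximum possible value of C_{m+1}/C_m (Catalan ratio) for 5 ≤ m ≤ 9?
38/11

Explanation: C_{m+1}/C_m = 2(2m+1)/(m+2), which increases with m. Maximum at m = 9: 2·19/11 = 38/11.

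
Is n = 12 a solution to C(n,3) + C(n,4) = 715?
Yes

Explanation: C(12,3) + C(12,4) = 220 + 495 = 715, which equals 715.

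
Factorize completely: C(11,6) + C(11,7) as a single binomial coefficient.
By Pascal's identity: C(11,6) + C(11,7) = C(12,7) = 792.

Answer: C(12,7)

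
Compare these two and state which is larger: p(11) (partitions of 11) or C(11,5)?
Pentagonal recurrence p(n) = p(n−1) + p(n−2) − p(n−5) − p(n−7) + …: p(11) = p(10) + p(9) − p(6) − p(4) = 42 + 30 − 11 − 5 = 56; C(11,5) = 462.
Final answer: C(11,5)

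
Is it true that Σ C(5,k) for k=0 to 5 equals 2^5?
True

Explanation: Binomial theorem: Σ C(5,k) = (1+1)^5 = 2^5 = 32; RHS 2^5 = 32.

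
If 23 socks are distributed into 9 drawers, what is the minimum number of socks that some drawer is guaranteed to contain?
3

Explanation: Pigeonhole: ⌈23/9⌉ = 3.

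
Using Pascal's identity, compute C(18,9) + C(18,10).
92,378

Working:
C(18,9) + C(18,10) = C(19,10) = 92,378.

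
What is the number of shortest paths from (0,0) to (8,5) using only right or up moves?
1,287
Choose 8 rights from 13 moves: C(13,8) = 1,287.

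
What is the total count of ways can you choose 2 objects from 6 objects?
C(6,2) = 6! / (2! × (6-2)!)
         = 6! / (2! × 4!)
         = 15

Answer: 15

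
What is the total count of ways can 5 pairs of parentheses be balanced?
Using the Catalan number formula: C_n = C(2n, n) / (n+1)
C_5 = C(10, 5) / (5+1)
     = 252 / 6
     = 42
Final answer: 42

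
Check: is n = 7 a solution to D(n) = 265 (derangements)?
D(7) = (7-1)·[D(6) + D(5)] = 6·[265 + 44] = 1,854, which does not equal 265.

Answer: No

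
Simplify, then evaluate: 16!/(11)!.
524,160

Explanation: This equals 16×15×...×12 = 524,160.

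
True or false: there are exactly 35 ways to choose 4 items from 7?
True
C(7,4) = 35.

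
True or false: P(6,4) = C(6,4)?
False

Reasoning: P(6,4) = 360 and C(6,4) = 15; P(n,r) = r! × C(n,r) so P > C whenever r ≥ 2.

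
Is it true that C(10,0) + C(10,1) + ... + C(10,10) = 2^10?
True

Binomial theorem with x = y = 1: Σ C(10,i) = (1+1)^10 = 2^10 = 1,024. The statement holds.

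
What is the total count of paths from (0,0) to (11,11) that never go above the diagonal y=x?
58,786

Working:
Counted by the Catalan number C_11: C_11 = C(22,11)/(11+1) = 705,432/12 = 58,786.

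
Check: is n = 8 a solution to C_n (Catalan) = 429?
No

Solution: C_8 = C(16,8)/(8+1) = 12,870/9 = 1,430, which does not equal 429.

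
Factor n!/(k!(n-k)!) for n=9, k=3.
C(9,3) = 84

This is the binomial coefficient C(9,3) = 84.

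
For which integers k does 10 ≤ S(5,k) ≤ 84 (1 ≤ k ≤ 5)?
2, 3, 4

Reasoning: S(5,1)=1; S(5,2)=15; S(5,3)=25; S(5,4)=10; S(5,5)=1. So valid k = 2, 3, 4.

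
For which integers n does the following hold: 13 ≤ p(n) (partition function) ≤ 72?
7, 8, 9, 10, 11

Reasoning: Tabulating p(n) via p(n) = p(n−1) + p(n−2) − p(n−5) − p(n−7) + …: p(6)=11; p(7)=15; p(8)=22; p(9)=30; p(10)=42; p(11)=56; p(12)=77. So valid n = 7, 8, 9, 10, 11.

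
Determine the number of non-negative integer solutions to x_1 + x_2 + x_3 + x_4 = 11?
364

Explanation: C(11+4-1, 4-1) = 364.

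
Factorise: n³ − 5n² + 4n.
n(n − 1)(n − 4)

Solution: n³ − 5n² + 4n = n(n² − 5n + 4) = n(n − 1)(n − 4).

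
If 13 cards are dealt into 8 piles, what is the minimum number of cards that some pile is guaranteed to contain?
2

Pigeonhole: ⌈13/8⌉ = 2.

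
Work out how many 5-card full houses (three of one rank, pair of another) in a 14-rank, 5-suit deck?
18,200
Triple rank: 14. Triple suits: C(5,3)=10. Pair rank: 13. Pair suits: C(5,2)=10. Total: 18,200.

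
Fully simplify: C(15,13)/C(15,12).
C(n,k+1)/C(n,k) = (n−k)/(k+1). Here (15−12)/(12+1) = 3/13 = 3/13.
Final answer: 3/13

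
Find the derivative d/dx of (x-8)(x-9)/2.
d/dx[(x-8)(x-9)] = (x-9) + (x-8) = 2x - 17. Dividing by 2 gives (2x - 17)/2.

Answer: (2x - 17)/2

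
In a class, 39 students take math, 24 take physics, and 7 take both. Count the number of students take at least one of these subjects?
56

Solution: |A∪B| = |A|+|B|-|A∩B| = 39+24-7 = 56.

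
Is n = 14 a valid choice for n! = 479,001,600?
No

Reasoning: 14! = 14·13! = 14·6,227,020,800 = 87,178,291,200, which does not equal 479,001,600.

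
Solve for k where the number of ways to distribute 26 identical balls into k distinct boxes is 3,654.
4

Working:
Stars and bars: the count is C(26+k−1, k−1), increasing in k. k=2: C(27,1) = 27, k=3: C(28,2) = 378, k=4: C(29,3) = 3,654 ✓. So k = 4.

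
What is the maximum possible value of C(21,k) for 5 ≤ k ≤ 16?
C(21,k) is maximised at the centre of the row: C(21,10) = 352,716.
Final answer: 352,716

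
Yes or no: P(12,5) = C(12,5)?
No

P(12,5) = 95,040 but C(12,5) = 792; they differ by a factor of 5! = 120, so the statement does not hold.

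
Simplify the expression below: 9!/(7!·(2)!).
This is C(9,7) = 36.

Answer: 36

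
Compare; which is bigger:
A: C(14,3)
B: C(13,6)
B

A=C(14,3)=364, B=C(13,6)=1,716.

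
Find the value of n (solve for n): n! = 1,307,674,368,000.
n! is strictly increasing. 13! = 6,227,020,800, 14! = 87,178,291,200, 15! = 1,307,674,368,000 ✓. So n = 15.

Answer: 15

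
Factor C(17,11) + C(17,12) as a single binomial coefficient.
C(18,12)
By Pascal's identity: C(17,11) + C(17,12) = C(18,12) = 18,564.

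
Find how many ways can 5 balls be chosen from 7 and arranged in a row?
2,520
P(7,5) = 7!/(7-5)! = 2,520.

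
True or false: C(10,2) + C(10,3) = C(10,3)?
Pascal's identity gives C(11,3) = 165, whereas C(10,3) = 120.
Final answer: False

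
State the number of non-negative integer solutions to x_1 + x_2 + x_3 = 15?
136

Solution: C(15+3-1, 3-1) = 136.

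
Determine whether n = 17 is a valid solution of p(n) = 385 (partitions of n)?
No

Working:
Pentagonal recurrence p(n) = p(n−1) + p(n−2) − p(n−5) − p(n−7) + …: p(17) = p(16) + p(15) − p(12) − p(10) + p(5) + p(2) = 231 + 176 − 77 − 42 + 7 + 2 = 297, which does not equal 385.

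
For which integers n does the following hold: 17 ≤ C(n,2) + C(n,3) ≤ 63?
5, 6, 7
C(4,2)+C(4,3)=10; C(5,2)+C(5,3)=20; C(6,2)+C(6,3)=35; C(7,2)+C(7,3)=56; C(8,2)+C(8,3)=84. So valid n = 5, 6, 7.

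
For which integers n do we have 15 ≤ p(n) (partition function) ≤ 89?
Tabulating p(n) via p(n) = p(n−1) + p(n−2) − p(n−5) − p(n−7) + …: p(6)=11; p(7)=15; p(8)=22; p(9)=30; p(10)=42; p(11)=56; p(12)=77; p(13)=101. So valid n = 7, 8, 9, 10, 11, 12.
Final answer: 7, 8, 9, 10, 11, 12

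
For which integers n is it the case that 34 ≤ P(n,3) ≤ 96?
P(4,3)=24; P(5,3)=60; P(6,3)=120. So valid n = 5.

Answer: 5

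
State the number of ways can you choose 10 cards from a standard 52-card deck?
15,820,024,220

Reasoning: C(52,10) = 15,820,024,220.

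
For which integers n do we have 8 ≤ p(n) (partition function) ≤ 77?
6, 7, 8, 9, 10, 11, 12
Tabulating p(n) via p(n) = p(n−1) + p(n−2) − p(n−5) − p(n−7) + …: p(5)=7; p(6)=11; p(7)=15; p(8)=22; p(9)=30; p(10)=42; p(11)=56; p(12)=77; p(13)=101. So valid n = 6, 7, 8, 9, 10, 11, 12.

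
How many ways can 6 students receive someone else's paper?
265

Using D(n) = (n-1)[D(n-1) + D(n-2)]:
D(6) = (6-1) × [D(5) + D(4)]
      = 5 × [44 + 9]
      = 5 × 53
      = 265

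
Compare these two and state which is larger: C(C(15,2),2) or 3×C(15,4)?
C(C(15,2),2)

Reasoning: C(C(15,2),2)=5,460, 3×C(15,4)=4,095.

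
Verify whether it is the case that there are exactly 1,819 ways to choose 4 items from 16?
False

Reasoning: C(16,4) = 1,820 ≠ 1819.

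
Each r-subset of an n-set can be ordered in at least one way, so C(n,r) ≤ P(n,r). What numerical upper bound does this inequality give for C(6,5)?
P(6,5) = 6·5·4·3·2 = 720, so C(6,5) ≤ 720. (The bound is loose by a factor of 5! = 120: C(6,5) = 720/120 = 6.)
Final answer: 720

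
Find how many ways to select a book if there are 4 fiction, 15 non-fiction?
19

Explanation: By the addition principle: 4 + 15 = 19.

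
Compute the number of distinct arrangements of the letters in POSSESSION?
75,600
Word has 10 letters (P=1, O=2, S=4, E=1, I=1, N=1). Arrangements: 10!/Π(k!) = 75,600.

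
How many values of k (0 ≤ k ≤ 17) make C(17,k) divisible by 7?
6
Checking C(17,k) mod 7 for k = 0..17: divisible at k = 4, 5, 6, 11, 12, 13. That's 6 values.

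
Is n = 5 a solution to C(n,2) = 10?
Yes

Explanation: C(5,2) = 5·4/2! = 20/2 = 10, which equals 10.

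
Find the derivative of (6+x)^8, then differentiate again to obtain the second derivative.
56(6+x)^6

First derivative: 8(6+x)^{7}. Second derivative: 8·7·(6+x)^{6} = 56(6+x)^{6}.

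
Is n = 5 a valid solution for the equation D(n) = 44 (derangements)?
Yes

D(5) = (5-1)·[D(4) + D(3)] = 4·[9 + 2] = 44, which equals 44.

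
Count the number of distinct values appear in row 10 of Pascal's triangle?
6

Reasoning: Row 10 has entries C(10,0)..C(10,10); by symmetry C(10,k)=C(10,10-k), giving 6 distinct values.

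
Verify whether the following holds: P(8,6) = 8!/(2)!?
True
Permutation formula P(n,k) = n!/(n-k)!: 8!/2! = 40,320/2 = 20,160 = P(8,6). The statement holds.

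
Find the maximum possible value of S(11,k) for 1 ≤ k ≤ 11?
246,730

Explanation: Row S(11,k) for k = 1..11 (via S(n,k) = k·S(n−1,k) + S(n−1,k−1)): 1, 1,023, 28,501, 145,750, 246,730, 179,487, 63,987, 11,880, 1,155, 55, 1. The row is unimodal; maximum at k = 5: 246,730.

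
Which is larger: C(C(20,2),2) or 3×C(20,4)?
C(C(20,2),2)=17,955, 3×C(20,4)=14,535.
Final answer: C(C(20,2),2)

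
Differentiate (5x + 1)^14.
Chain rule: 14(5x+1)^{13} × 5 = 70(5x+1)^{13}.

Answer: 70(5x + 1)^13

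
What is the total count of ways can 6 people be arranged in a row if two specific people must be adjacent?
240
Treat pair as unit: (6-1)! arrangements × 2 internal orders = 240.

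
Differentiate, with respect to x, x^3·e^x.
Product rule: d/dx[x^3]·e^x + x^3·d/dx[e^x] = 3x^{2}e^x + x^3e^x.
Final answer: (3x^2 + x^3)e^x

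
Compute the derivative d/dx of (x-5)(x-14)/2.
(2x - 19)/2

Explanation: d/dx[(x-5)(x-14)] = (x-14) + (x-5) = 2x - 19. Dividing by 2 gives (2x - 19)/2.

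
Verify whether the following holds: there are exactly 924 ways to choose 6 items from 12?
True
C(12,6) = 924.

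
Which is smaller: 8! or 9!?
8!

8!=40,320, 9!=362,880. 9! > 8!.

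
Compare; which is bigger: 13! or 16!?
16!

13!=6,227,020,800, 16!=20,922,789,888,000. 16! > 13!.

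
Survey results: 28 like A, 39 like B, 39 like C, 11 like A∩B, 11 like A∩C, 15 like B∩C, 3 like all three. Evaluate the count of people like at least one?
|A∪B∪C| = 28+39+39-11-11-15+3 = 72.
Final answer: 72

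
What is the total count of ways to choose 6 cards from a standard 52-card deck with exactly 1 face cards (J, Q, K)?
7,896,096

Working:
12 face cards and 40 non-face cards: C(12,1) × C(40,5) = 12 × 658,008 = 7,896,096.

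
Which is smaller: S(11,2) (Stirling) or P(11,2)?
S(11,2) = 2·S(10,2) + S(10,1) = 2·511 + 1 = 1,023; P(11,2) = 110.

Answer: P(11,2)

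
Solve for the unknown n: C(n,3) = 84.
C(n,3) = n(n−1)(n−2)/3! is increasing in n, and n(n−1)(n−2) = 3!·84 = 504 ≈ (n−1)^3 gives n ≈ 9.0. Check: C(7,3) = 35, C(8,3) = 56, C(9,3) = 84 ✓. So n = 9.
Final answer: 9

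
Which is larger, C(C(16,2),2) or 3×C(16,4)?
C(C(16,2),2)=7,140, 3×C(16,4)=5,460.
Final answer: C(C(16,2),2)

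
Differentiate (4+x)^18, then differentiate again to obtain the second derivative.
306(4+x)^16

Reasoning: First derivative: 18(4+x)^{17}. Second derivative: 18·17·(4+x)^{16} = 306(4+x)^{16}.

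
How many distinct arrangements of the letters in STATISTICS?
Word has 10 letters (S=3, T=3, A=1, I=2, C=1). Arrangements: 10!/Π(k!) = 50,400.

Answer: 50,400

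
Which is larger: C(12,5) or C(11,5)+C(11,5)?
C(11,5)+C(11,5)

Reasoning: C(12,5)=792; C(11,5)+C(11,5)=462+462=924.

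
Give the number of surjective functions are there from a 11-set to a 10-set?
Onto functions = 10! × S(11,10)
First compute S(11,10) via recurrence:
Using the Stirling recurrence: S(n,k) = k·S(n-1,k) + S(n-1,k-1)
S(11,10) = 10·S(10,10) + S(10,9)
         = 10·1 + 45
         = 10 + 45
         = 55
Then: 3628800 × 55 = 199,584,000
Final answer: 199,584,000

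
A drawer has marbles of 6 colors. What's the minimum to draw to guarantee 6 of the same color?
31

Reasoning: Worst case: 5 of each = 30. One more: 31.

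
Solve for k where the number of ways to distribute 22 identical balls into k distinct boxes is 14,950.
5
Stars and bars: the count is C(22+k−1, k−1), increasing in k. k=3: C(24,2) = 276, k=4: C(25,3) = 2,300, k=5: C(26,4) = 14,950 ✓. So k = 5.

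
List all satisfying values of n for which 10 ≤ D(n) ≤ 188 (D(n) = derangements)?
5

Explanation: Using D(n) = (n−1)[D(n−1) + D(n−2)] with D(1)=0, D(2)=1: D(4)=9; D(5)=44; D(6)=265. So valid n = 5.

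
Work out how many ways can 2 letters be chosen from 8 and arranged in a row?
P(8,2) = 8!/(8-2)! = 56.

Answer: 56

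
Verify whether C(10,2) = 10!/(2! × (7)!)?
The correct denominator is 2!×8!, giving C(10,2) = 45; the stated RHS is 10!/(2!×7!) = 360 ≠ 45, so the statement does not hold.

Answer: False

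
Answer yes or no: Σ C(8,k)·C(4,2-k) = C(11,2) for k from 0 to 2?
No

Explanation: Vandermonde's identity gives C(12,2) = 66; RHS C(11,2) = 55.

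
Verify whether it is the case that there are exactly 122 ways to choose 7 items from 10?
False

Reasoning: C(10,7) = 120 ≠ 122.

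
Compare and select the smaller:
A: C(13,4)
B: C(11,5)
B

Explanation: A=C(13,4)=715, B=C(11,5)=462.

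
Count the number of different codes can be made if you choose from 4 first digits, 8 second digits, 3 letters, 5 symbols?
By the multiplication principle: 4 × 8 × 3 × 5 = 480.

Answer: 480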